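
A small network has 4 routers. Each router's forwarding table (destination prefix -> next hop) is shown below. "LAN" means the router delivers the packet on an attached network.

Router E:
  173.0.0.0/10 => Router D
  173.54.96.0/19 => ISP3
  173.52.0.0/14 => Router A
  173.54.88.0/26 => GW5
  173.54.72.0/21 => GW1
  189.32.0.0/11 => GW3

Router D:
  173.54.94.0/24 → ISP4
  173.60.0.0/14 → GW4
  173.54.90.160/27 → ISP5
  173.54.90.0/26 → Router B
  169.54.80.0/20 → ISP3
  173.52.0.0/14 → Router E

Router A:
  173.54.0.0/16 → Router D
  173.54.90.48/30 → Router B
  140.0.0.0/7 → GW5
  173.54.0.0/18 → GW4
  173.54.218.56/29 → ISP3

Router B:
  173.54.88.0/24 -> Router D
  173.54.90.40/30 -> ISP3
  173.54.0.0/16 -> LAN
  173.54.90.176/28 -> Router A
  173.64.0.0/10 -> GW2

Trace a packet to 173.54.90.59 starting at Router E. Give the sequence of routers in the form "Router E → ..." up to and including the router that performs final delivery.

At Router E: longest match for 173.54.90.59 is 173.52.0.0/14 -> Router A
At Router A: longest match for 173.54.90.59 is 173.54.0.0/16 -> Router D
At Router D: longest match for 173.54.90.59 is 173.54.90.0/26 -> Router B
At Router B: longest match for 173.54.90.59 is 173.54.0.0/16 -> LAN

Router E → Router A → Router D → Router B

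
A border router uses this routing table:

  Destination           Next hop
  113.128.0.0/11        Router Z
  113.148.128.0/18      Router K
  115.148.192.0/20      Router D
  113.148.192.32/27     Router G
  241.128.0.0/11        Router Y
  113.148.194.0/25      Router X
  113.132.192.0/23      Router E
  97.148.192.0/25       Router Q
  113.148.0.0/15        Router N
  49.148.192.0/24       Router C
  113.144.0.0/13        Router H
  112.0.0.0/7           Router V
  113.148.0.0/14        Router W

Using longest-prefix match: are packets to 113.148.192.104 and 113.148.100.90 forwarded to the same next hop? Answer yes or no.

yes

113.148.192.104: longest match 113.148.0.0/15 -> Router N
113.148.100.90: longest match 113.148.0.0/15 -> Router N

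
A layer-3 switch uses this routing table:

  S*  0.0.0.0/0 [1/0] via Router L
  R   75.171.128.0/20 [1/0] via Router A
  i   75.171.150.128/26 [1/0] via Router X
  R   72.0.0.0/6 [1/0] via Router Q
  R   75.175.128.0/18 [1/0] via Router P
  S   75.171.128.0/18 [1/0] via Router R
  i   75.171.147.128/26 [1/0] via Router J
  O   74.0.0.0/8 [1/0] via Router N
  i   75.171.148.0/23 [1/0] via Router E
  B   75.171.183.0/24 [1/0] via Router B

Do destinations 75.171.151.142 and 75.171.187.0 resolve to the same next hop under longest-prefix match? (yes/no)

yes

75.171.151.142: longest match 75.171.128.0/18 -> Router R
75.171.187.0: longest match 75.171.128.0/18 -> Router R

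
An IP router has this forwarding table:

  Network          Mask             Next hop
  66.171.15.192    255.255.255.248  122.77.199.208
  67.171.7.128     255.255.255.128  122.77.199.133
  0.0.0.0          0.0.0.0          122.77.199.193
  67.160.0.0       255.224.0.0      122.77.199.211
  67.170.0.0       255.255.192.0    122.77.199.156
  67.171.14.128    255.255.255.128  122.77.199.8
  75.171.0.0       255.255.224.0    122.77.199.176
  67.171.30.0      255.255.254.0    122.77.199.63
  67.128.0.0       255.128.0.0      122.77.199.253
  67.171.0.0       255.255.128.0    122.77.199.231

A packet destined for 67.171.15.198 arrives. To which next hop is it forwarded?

Routes whose prefix contains 67.171.15.198:
  0.0.0.0/0 (default, matches everything) -> 122.77.199.193
  67.128.0.0/9 (67.128.0.0 - 67.255.255.255) -> 122.77.199.253
  67.160.0.0/11 (67.160.0.0 - 67.191.255.255) -> 122.77.199.211
  67.171.0.0/17 (67.171.0.0 - 67.171.127.255) -> 122.77.199.231
More-specific entries that do NOT match:
  66.171.15.192/29 (66.171.15.192 - 66.171.15.199) does not contain 67.171.15.198
  67.171.7.128/25 (67.171.7.128 - 67.171.7.255) does not contain 67.171.15.198
  67.171.14.128/25 (67.171.14.128 - 67.171.14.255) does not contain 67.171.15.198
  67.171.30.0/23 (67.171.30.0 - 67.171.31.255) does not contain 67.171.15.198
  75.171.0.0/19 (75.171.0.0 - 75.171.31.255) does not contain 67.171.15.198
  67.170.0.0/18 (67.170.0.0 - 67.170.63.255) does not contain 67.171.15.198
Longest matching prefix is /17 -> next hop 122.77.199.231.

122.77.199.231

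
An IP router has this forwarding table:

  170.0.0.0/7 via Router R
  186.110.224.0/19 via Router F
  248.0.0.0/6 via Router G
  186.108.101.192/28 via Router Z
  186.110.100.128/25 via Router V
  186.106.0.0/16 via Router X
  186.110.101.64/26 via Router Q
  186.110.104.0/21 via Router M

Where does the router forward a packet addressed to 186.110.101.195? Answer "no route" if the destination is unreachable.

No entry's prefix contains 186.110.101.195; there is no default route.

no route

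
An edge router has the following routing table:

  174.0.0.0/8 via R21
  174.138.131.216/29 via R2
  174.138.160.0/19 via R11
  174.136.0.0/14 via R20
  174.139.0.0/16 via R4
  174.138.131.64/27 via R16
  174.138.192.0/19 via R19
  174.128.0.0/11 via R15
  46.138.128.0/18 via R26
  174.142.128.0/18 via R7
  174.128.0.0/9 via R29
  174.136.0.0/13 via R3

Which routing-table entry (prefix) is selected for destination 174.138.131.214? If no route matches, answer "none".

174.136.0.0/14

Entries matching 174.138.131.214:
  174.0.0.0/8 (174.0.0.0 - 174.255.255.255)
  174.128.0.0/9 (174.128.0.0 - 174.255.255.255)
  174.128.0.0/11 (174.128.0.0 - 174.159.255.255)
  174.136.0.0/13 (174.136.0.0 - 174.143.255.255)
  174.136.0.0/14 (174.136.0.0 - 174.139.255.255)
Most specific is 174.136.0.0/14.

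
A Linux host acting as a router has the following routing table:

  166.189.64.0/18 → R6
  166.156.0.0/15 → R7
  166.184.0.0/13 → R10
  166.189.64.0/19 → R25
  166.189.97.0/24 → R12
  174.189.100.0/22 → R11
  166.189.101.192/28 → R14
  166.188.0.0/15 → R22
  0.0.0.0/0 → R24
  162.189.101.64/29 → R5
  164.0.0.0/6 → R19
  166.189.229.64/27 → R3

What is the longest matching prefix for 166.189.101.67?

166.189.64.0/18

Entries matching 166.189.101.67:
  0.0.0.0/0 (default, matches everything)
  164.0.0.0/6 (164.0.0.0 - 167.255.255.255)
  166.184.0.0/13 (166.184.0.0 - 166.191.255.255)
  166.188.0.0/15 (166.188.0.0 - 166.189.255.255)
  166.189.64.0/18 (166.189.64.0 - 166.189.127.255)
Most specific is 166.189.64.0/18.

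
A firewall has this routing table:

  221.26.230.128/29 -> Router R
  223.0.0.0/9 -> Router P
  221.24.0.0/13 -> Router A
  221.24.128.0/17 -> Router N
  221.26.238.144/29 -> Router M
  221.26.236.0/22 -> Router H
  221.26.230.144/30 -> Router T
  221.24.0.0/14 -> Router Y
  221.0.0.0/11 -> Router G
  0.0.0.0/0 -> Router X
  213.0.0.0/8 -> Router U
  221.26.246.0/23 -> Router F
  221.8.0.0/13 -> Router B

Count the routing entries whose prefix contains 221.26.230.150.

Prefixes containing 221.26.230.150:
  0.0.0.0/0 (default, matches everything)
  221.0.0.0/11 (221.0.0.0 - 221.31.255.255)
  221.24.0.0/13 (221.24.0.0 - 221.31.255.255)
  221.24.0.0/14 (221.24.0.0 - 221.27.255.255)
Total matching entries: 4.

4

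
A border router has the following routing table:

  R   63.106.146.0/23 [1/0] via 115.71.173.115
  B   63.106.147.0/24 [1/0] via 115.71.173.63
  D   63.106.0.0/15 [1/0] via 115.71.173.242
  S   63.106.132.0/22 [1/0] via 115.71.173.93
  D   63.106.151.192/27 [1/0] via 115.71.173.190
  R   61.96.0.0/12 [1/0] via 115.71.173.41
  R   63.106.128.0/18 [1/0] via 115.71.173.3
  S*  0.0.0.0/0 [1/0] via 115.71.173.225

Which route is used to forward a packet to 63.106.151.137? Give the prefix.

63.106.128.0/18

Entries matching 63.106.151.137:
  0.0.0.0/0 (default, matches everything)
  63.106.0.0/15 (63.106.0.0 - 63.107.255.255)
  63.106.128.0/18 (63.106.128.0 - 63.106.191.255)
Most specific is 63.106.128.0/18.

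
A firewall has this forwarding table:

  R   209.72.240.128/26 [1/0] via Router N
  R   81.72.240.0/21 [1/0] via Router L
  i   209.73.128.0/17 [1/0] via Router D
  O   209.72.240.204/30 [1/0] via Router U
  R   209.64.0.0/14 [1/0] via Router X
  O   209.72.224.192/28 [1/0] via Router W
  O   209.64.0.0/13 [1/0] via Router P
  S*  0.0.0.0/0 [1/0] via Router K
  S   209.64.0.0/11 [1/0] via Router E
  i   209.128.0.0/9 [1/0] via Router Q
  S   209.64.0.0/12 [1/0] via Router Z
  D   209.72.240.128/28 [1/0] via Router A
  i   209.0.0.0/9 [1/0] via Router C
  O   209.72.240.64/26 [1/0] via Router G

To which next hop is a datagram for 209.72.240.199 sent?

Routes whose prefix contains 209.72.240.199:
  0.0.0.0/0 (default, matches everything) -> Router K
  209.0.0.0/9 (209.0.0.0 - 209.127.255.255) -> Router C
  209.64.0.0/11 (209.64.0.0 - 209.95.255.255) -> Router E
  209.64.0.0/12 (209.64.0.0 - 209.79.255.255) -> Router Z
More-specific entries that do NOT match:
  209.72.240.204/30 (209.72.240.204 - 209.72.240.207) does not contain 209.72.240.199
  209.72.224.192/28 (209.72.224.192 - 209.72.224.207) does not contain 209.72.240.199
  209.72.240.128/28 (209.72.240.128 - 209.72.240.143) does not contain 209.72.240.199
  209.72.240.128/26 (209.72.240.128 - 209.72.240.191) does not contain 209.72.240.199
  209.72.240.64/26 (209.72.240.64 - 209.72.240.127) does not contain 209.72.240.199
  81.72.240.0/21 (81.72.240.0 - 81.72.247.255) does not contain 209.72.240.199
  209.73.128.0/17 (209.73.128.0 - 209.73.255.255) does not contain 209.72.240.199
  209.64.0.0/14 (209.64.0.0 - 209.67.255.255) does not contain 209.72.240.199
  209.64.0.0/13 (209.64.0.0 - 209.71.255.255) does not contain 209.72.240.199
Longest matching prefix is /12 -> next hop Router Z.

Router Z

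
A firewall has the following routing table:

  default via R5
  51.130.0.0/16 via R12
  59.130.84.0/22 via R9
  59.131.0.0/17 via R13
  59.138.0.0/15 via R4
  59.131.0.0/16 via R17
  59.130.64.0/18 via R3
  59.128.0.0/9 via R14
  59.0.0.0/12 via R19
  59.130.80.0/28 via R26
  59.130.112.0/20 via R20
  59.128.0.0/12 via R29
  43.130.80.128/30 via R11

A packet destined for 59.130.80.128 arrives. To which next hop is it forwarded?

Routes whose prefix contains 59.130.80.128:
  0.0.0.0/0 (default, matches everything) -> R5
  59.128.0.0/9 (59.128.0.0 - 59.255.255.255) -> R14
  59.128.0.0/12 (59.128.0.0 - 59.143.255.255) -> R29
  59.130.64.0/18 (59.130.64.0 - 59.130.127.255) -> R3
More-specific entries that do NOT match:
  43.130.80.128/30 (43.130.80.128 - 43.130.80.131) does not contain 59.130.80.128
  59.130.80.0/28 (59.130.80.0 - 59.130.80.15) does not contain 59.130.80.128
  59.130.84.0/22 (59.130.84.0 - 59.130.87.255) does not contain 59.130.80.128
  59.130.112.0/20 (59.130.112.0 - 59.130.127.255) does not contain 59.130.80.128
Longest matching prefix is /18 -> next hop R3.

R3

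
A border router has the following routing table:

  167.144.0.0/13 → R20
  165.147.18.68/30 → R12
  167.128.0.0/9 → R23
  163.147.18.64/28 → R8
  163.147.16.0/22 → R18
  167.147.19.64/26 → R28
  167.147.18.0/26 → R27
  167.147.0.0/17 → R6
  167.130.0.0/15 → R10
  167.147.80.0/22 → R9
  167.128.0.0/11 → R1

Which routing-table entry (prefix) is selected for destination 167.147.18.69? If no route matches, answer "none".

Entries matching 167.147.18.69:
  167.128.0.0/9 (167.128.0.0 - 167.255.255.255)
  167.128.0.0/11 (167.128.0.0 - 167.159.255.255)
  167.144.0.0/13 (167.144.0.0 - 167.151.255.255)
  167.147.0.0/17 (167.147.0.0 - 167.147.127.255)
Most specific is 167.147.0.0/17.

167.147.0.0/17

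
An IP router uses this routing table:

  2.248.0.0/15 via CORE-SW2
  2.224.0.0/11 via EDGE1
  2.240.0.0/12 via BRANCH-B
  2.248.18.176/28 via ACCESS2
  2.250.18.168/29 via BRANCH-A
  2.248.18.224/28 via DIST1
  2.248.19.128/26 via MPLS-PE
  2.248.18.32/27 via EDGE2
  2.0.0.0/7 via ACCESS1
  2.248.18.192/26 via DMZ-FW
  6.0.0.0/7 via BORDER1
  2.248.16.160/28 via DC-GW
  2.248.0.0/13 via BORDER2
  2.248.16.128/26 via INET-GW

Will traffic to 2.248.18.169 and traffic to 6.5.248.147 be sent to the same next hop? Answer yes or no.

no

2.248.18.169: longest match 2.248.0.0/15 -> CORE-SW2
6.5.248.147: longest match 6.0.0.0/7 -> BORDER1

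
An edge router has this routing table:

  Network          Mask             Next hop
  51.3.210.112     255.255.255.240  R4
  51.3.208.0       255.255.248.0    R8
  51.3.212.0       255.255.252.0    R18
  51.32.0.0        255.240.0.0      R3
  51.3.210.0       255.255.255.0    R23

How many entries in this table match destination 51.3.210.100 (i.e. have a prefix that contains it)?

Prefixes containing 51.3.210.100:
  51.3.208.0/21 (51.3.208.0 - 51.3.215.255)
  51.3.210.0/24 (51.3.210.0 - 51.3.210.255)
Total matching entries: 2.

2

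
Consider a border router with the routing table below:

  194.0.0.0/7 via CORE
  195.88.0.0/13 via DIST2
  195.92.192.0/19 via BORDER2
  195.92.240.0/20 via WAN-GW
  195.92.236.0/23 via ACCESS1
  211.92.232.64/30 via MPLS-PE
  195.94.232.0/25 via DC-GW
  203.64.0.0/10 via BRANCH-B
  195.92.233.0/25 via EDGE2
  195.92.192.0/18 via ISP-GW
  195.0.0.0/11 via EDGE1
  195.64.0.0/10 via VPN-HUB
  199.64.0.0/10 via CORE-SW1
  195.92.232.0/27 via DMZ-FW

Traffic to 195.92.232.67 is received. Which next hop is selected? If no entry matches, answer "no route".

Routes whose prefix contains 195.92.232.67:
  194.0.0.0/7 (194.0.0.0 - 195.255.255.255) -> CORE
  195.64.0.0/10 (195.64.0.0 - 195.127.255.255) -> VPN-HUB
  195.88.0.0/13 (195.88.0.0 - 195.95.255.255) -> DIST2
  195.92.192.0/18 (195.92.192.0 - 195.92.255.255) -> ISP-GW
More-specific entries that do NOT match:
  211.92.232.64/30 (211.92.232.64 - 211.92.232.67) does not contain 195.92.232.67
  195.92.232.0/27 (195.92.232.0 - 195.92.232.31) does not contain 195.92.232.67
  195.94.232.0/25 (195.94.232.0 - 195.94.232.127) does not contain 195.92.232.67
  195.92.233.0/25 (195.92.233.0 - 195.92.233.127) does not contain 195.92.232.67
  195.92.236.0/23 (195.92.236.0 - 195.92.237.255) does not contain 195.92.232.67
  195.92.240.0/20 (195.92.240.0 - 195.92.255.255) does not contain 195.92.232.67
  195.92.192.0/19 (195.92.192.0 - 195.92.223.255) does not contain 195.92.232.67
Longest matching prefix is /18 -> next hop ISP-GW.

ISP-GW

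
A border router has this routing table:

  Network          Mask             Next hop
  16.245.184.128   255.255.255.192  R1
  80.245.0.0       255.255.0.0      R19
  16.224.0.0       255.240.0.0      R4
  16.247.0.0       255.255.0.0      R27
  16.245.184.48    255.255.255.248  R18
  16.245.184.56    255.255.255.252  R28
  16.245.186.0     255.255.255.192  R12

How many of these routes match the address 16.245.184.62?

No listed prefix contains 16.245.184.62.
Total matching entries: 0.

0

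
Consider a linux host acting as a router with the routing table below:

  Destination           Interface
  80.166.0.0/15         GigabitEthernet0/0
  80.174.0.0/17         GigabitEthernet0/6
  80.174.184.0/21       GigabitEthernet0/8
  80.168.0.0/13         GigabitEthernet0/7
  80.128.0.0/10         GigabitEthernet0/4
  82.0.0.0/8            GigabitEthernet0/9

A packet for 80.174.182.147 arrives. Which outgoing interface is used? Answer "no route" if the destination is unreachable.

Routes whose prefix contains 80.174.182.147:
  80.128.0.0/10 (80.128.0.0 - 80.191.255.255) -> GigabitEthernet0/4
  80.168.0.0/13 (80.168.0.0 - 80.175.255.255) -> GigabitEthernet0/7
More-specific entries that do NOT match:
  80.174.184.0/21 (80.174.184.0 - 80.174.191.255) does not contain 80.174.182.147
  80.174.0.0/17 (80.174.0.0 - 80.174.127.255) does not contain 80.174.182.147
  80.166.0.0/15 (80.166.0.0 - 80.167.255.255) does not contain 80.174.182.147
Longest matching prefix is /13 -> interface GigabitEthernet0/7.

GigabitEthernet0/7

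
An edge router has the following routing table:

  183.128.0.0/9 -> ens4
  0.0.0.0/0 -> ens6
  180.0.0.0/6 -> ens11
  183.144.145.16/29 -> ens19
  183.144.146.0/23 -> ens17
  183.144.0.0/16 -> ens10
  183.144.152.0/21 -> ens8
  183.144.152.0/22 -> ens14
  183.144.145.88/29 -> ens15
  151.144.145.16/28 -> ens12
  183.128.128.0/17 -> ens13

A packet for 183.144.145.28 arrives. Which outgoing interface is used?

Routes whose prefix contains 183.144.145.28:
  0.0.0.0/0 (default, matches everything) -> ens6
  180.0.0.0/6 (180.0.0.0 - 183.255.255.255) -> ens11
  183.128.0.0/9 (183.128.0.0 - 183.255.255.255) -> ens4
  183.144.0.0/16 (183.144.0.0 - 183.144.255.255) -> ens10
More-specific entries that do NOT match:
  183.144.145.16/29 (183.144.145.16 - 183.144.145.23) does not contain 183.144.145.28
  183.144.145.88/29 (183.144.145.88 - 183.144.145.95) does not contain 183.144.145.28
  151.144.145.16/28 (151.144.145.16 - 151.144.145.31) does not contain 183.144.145.28
  183.144.146.0/23 (183.144.146.0 - 183.144.147.255) does not contain 183.144.145.28
  183.144.152.0/22 (183.144.152.0 - 183.144.155.255) does not contain 183.144.145.28
  183.144.152.0/21 (183.144.152.0 - 183.144.159.255) does not contain 183.144.145.28
  183.128.128.0/17 (183.128.128.0 - 183.128.255.255) does not contain 183.144.145.28
Longest matching prefix is /16 -> interface ens10.

ens10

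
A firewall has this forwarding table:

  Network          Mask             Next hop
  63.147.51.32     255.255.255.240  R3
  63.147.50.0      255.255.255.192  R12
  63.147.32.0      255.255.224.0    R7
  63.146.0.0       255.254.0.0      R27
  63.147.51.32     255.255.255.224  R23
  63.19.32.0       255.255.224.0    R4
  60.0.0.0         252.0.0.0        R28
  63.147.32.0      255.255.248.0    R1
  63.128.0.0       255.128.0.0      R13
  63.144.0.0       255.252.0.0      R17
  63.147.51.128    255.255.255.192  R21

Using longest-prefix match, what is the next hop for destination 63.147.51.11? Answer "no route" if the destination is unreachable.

R7

Routes whose prefix contains 63.147.51.11:
  60.0.0.0/6 (60.0.0.0 - 63.255.255.255) -> R28
  63.128.0.0/9 (63.128.0.0 - 63.255.255.255) -> R13
  63.144.0.0/14 (63.144.0.0 - 63.147.255.255) -> R17
  63.146.0.0/15 (63.146.0.0 - 63.147.255.255) -> R27
  63.147.32.0/19 (63.147.32.0 - 63.147.63.255) -> R7
More-specific entries that do NOT match:
  63.147.51.32/28 (63.147.51.32 - 63.147.51.47) does not contain 63.147.51.11
  63.147.51.32/27 (63.147.51.32 - 63.147.51.63) does not contain 63.147.51.11
  63.147.50.0/26 (63.147.50.0 - 63.147.50.63) does not contain 63.147.51.11
  63.147.51.128/26 (63.147.51.128 - 63.147.51.191) does not contain 63.147.51.11
  63.147.32.0/21 (63.147.32.0 - 63.147.39.255) does not contain 63.147.51.11
Longest matching prefix is /19 -> next hop R7.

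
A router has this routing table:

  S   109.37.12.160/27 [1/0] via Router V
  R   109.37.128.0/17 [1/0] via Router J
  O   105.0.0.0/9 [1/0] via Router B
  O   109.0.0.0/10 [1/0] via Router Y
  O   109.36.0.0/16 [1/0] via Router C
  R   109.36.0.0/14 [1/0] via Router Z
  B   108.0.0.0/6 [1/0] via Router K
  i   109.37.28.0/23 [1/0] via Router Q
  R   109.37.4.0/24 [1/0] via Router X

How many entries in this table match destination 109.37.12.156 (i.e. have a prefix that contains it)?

Prefixes containing 109.37.12.156:
  108.0.0.0/6 (108.0.0.0 - 111.255.255.255)
  109.0.0.0/10 (109.0.0.0 - 109.63.255.255)
  109.36.0.0/14 (109.36.0.0 - 109.39.255.255)
Total matching entries: 3.

3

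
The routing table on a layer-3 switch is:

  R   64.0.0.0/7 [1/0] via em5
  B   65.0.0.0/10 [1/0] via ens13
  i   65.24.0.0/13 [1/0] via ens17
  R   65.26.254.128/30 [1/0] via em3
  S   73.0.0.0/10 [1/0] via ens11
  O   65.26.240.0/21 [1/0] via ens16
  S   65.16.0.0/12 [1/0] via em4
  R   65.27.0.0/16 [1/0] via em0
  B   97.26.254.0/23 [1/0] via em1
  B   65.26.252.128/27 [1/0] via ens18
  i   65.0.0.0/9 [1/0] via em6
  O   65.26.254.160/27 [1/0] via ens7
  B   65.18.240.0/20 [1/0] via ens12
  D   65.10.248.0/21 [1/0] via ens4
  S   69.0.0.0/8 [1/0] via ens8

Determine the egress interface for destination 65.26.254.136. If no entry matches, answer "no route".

ens17

Routes whose prefix contains 65.26.254.136:
  64.0.0.0/7 (64.0.0.0 - 65.255.255.255) -> em5
  65.0.0.0/9 (65.0.0.0 - 65.127.255.255) -> em6
  65.0.0.0/10 (65.0.0.0 - 65.63.255.255) -> ens13
  65.16.0.0/12 (65.16.0.0 - 65.31.255.255) -> em4
  65.24.0.0/13 (65.24.0.0 - 65.31.255.255) -> ens17
More-specific entries that do NOT match:
  65.26.254.128/30 (65.26.254.128 - 65.26.254.131) does not contain 65.26.254.136
  65.26.252.128/27 (65.26.252.128 - 65.26.252.159) does not contain 65.26.254.136
  65.26.254.160/27 (65.26.254.160 - 65.26.254.191) does not contain 65.26.254.136
  97.26.254.0/23 (97.26.254.0 - 97.26.255.255) does not contain 65.26.254.136
  65.26.240.0/21 (65.26.240.0 - 65.26.247.255) does not contain 65.26.254.136
  65.10.248.0/21 (65.10.248.0 - 65.10.255.255) does not contain 65.26.254.136
  65.18.240.0/20 (65.18.240.0 - 65.18.255.255) does not contain 65.26.254.136
  65.27.0.0/16 (65.27.0.0 - 65.27.255.255) does not contain 65.26.254.136
Longest matching prefix is /13 -> interface ens17.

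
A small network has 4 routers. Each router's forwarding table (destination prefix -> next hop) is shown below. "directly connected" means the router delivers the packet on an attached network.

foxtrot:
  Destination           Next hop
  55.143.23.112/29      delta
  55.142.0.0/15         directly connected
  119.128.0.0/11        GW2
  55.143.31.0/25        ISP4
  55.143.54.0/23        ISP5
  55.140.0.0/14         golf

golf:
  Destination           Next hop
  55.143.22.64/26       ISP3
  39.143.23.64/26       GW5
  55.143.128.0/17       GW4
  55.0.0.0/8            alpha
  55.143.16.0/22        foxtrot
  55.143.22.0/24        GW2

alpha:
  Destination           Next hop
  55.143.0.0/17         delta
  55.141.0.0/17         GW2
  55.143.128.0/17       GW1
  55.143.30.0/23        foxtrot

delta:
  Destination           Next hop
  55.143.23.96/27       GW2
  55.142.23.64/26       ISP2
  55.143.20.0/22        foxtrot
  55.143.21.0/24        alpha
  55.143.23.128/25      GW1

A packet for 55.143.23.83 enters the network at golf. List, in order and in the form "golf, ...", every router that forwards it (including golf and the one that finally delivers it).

At golf: longest match for 55.143.23.83 is 55.0.0.0/8 -> alpha
At alpha: longest match for 55.143.23.83 is 55.143.0.0/17 -> delta
At delta: longest match for 55.143.23.83 is 55.143.20.0/22 -> foxtrot
At foxtrot: longest match for 55.143.23.83 is 55.142.0.0/15 -> directly connected

golf, alpha, delta, foxtrot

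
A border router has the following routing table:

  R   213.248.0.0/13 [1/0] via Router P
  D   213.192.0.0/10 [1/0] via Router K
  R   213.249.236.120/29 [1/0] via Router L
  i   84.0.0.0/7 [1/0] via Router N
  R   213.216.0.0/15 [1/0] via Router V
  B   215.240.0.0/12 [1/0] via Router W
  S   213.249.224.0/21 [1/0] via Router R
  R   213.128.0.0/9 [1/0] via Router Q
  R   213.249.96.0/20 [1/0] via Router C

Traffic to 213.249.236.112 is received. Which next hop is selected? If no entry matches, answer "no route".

Routes whose prefix contains 213.249.236.112:
  213.128.0.0/9 (213.128.0.0 - 213.255.255.255) -> Router Q
  213.192.0.0/10 (213.192.0.0 - 213.255.255.255) -> Router K
  213.248.0.0/13 (213.248.0.0 - 213.255.255.255) -> Router P
More-specific entries that do NOT match:
  213.249.236.120/29 (213.249.236.120 - 213.249.236.127) does not contain 213.249.236.112
  213.249.224.0/21 (213.249.224.0 - 213.249.231.255) does not contain 213.249.236.112
  213.249.96.0/20 (213.249.96.0 - 213.249.111.255) does not contain 213.249.236.112
  213.216.0.0/15 (213.216.0.0 - 213.217.255.255) does not contain 213.249.236.112
Longest matching prefix is /13 -> next hop Router P.

Router P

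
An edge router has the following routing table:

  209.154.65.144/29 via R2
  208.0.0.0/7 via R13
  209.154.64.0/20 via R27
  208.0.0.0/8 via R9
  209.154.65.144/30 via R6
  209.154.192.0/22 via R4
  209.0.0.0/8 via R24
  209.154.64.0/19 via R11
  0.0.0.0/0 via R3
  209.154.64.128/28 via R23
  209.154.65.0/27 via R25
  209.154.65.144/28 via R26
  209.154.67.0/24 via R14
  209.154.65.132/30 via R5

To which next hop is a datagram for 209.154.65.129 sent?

Routes whose prefix contains 209.154.65.129:
  0.0.0.0/0 (default, matches everything) -> R3
  208.0.0.0/7 (208.0.0.0 - 209.255.255.255) -> R13
  209.0.0.0/8 (209.0.0.0 - 209.255.255.255) -> R24
  209.154.64.0/19 (209.154.64.0 - 209.154.95.255) -> R11
  209.154.64.0/20 (209.154.64.0 - 209.154.79.255) -> R27
More-specific entries that do NOT match:
  209.154.65.144/30 (209.154.65.144 - 209.154.65.147) does not contain 209.154.65.129
  209.154.65.132/30 (209.154.65.132 - 209.154.65.135) does not contain 209.154.65.129
  209.154.65.144/29 (209.154.65.144 - 209.154.65.151) does not contain 209.154.65.129
  209.154.64.128/28 (209.154.64.128 - 209.154.64.143) does not contain 209.154.65.129
  209.154.65.144/28 (209.154.65.144 - 209.154.65.159) does not contain 209.154.65.129
  209.154.65.0/27 (209.154.65.0 - 209.154.65.31) does not contain 209.154.65.129
  209.154.67.0/24 (209.154.67.0 - 209.154.67.255) does not contain 209.154.65.129
  209.154.192.0/22 (209.154.192.0 - 209.154.195.255) does not contain 209.154.65.129
Longest matching prefix is /20 -> next hop R27.

R27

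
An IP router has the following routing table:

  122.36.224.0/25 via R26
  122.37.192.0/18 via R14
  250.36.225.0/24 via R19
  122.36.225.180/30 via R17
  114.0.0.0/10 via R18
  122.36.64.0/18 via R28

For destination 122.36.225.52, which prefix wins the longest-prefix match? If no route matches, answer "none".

122.36.225.52 is outside every listed prefix and there is no default route.

none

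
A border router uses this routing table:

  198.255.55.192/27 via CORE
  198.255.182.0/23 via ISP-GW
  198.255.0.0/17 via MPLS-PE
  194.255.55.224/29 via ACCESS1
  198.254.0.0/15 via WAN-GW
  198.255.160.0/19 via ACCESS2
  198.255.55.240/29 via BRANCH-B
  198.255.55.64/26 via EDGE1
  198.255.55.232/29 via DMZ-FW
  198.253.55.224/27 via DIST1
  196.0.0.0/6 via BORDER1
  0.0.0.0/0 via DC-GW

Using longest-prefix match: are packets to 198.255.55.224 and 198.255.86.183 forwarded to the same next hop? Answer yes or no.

yes

198.255.55.224: longest match 198.255.0.0/17 -> MPLS-PE
198.255.86.183: longest match 198.255.0.0/17 -> MPLS-PE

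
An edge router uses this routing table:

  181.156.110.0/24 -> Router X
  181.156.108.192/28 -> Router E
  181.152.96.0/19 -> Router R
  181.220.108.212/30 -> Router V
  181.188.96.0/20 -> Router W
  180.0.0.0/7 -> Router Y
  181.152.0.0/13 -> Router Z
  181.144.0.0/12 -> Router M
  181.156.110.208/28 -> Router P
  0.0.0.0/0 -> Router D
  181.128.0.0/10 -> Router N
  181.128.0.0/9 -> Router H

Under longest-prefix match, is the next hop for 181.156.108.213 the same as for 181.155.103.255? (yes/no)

yes

181.156.108.213: longest match 181.152.0.0/13 -> Router Z
181.155.103.255: longest match 181.152.0.0/13 -> Router Z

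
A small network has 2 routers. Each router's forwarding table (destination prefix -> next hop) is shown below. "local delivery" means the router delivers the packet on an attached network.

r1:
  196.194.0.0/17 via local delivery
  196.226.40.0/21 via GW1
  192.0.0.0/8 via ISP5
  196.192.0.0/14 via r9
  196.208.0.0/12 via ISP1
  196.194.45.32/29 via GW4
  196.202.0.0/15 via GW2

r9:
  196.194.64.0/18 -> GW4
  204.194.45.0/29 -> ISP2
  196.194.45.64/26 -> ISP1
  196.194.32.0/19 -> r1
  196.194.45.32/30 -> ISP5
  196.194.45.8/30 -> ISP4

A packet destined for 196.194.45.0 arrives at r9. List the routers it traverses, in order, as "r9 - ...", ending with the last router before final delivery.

At r9: longest match for 196.194.45.0 is 196.194.32.0/19 -> r1
At r1: longest match for 196.194.45.0 is 196.194.0.0/17 -> local delivery

r9 - r1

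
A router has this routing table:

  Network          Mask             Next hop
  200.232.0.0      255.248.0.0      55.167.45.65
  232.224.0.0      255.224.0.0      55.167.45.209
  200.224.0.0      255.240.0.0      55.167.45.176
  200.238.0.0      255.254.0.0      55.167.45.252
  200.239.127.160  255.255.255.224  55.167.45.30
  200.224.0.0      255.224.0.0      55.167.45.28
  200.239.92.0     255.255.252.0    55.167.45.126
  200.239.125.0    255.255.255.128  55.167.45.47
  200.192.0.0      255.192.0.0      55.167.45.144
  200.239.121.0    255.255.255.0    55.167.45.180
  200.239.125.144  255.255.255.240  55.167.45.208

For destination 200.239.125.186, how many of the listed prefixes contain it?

5

Prefixes containing 200.239.125.186:
  200.192.0.0/10 (200.192.0.0 - 200.255.255.255)
  200.224.0.0/11 (200.224.0.0 - 200.255.255.255)
  200.224.0.0/12 (200.224.0.0 - 200.239.255.255)
  200.232.0.0/13 (200.232.0.0 - 200.239.255.255)
  200.238.0.0/15 (200.238.0.0 - 200.239.255.255)
Total matching entries: 5.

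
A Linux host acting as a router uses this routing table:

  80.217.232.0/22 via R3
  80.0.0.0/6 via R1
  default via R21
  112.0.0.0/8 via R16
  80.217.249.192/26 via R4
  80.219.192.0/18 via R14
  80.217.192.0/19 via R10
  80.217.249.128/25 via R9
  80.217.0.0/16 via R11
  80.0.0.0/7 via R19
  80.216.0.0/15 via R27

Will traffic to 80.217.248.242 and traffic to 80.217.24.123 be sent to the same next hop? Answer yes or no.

80.217.248.242: longest match 80.217.0.0/16 -> R11
80.217.24.123: longest match 80.217.0.0/16 -> R11

yes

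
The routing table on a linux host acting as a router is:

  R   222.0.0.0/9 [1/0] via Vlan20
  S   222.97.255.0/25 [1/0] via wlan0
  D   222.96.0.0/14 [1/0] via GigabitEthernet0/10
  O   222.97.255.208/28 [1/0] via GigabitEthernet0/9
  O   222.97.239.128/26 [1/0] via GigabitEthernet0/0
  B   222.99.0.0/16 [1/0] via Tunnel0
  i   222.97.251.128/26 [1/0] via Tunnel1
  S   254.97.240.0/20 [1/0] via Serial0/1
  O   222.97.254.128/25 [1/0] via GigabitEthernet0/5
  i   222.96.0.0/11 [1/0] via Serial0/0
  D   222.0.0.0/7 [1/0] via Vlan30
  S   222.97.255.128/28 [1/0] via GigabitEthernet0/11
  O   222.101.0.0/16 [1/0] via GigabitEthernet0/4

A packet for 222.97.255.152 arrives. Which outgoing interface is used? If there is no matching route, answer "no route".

GigabitEthernet0/10

Routes whose prefix contains 222.97.255.152:
  222.0.0.0/7 (222.0.0.0 - 223.255.255.255) -> Vlan30
  222.0.0.0/9 (222.0.0.0 - 222.127.255.255) -> Vlan20
  222.96.0.0/11 (222.96.0.0 - 222.127.255.255) -> Serial0/0
  222.96.0.0/14 (222.96.0.0 - 222.99.255.255) -> GigabitEthernet0/10
More-specific entries that do NOT match:
  222.97.255.208/28 (222.97.255.208 - 222.97.255.223) does not contain 222.97.255.152
  222.97.255.128/28 (222.97.255.128 - 222.97.255.143) does not contain 222.97.255.152
  222.97.239.128/26 (222.97.239.128 - 222.97.239.191) does not contain 222.97.255.152
  222.97.251.128/26 (222.97.251.128 - 222.97.251.191) does not contain 222.97.255.152
  222.97.255.0/25 (222.97.255.0 - 222.97.255.127) does not contain 222.97.255.152
  222.97.254.128/25 (222.97.254.128 - 222.97.254.255) does not contain 222.97.255.152
  254.97.240.0/20 (254.97.240.0 - 254.97.255.255) does not contain 222.97.255.152
  222.99.0.0/16 (222.99.0.0 - 222.99.255.255) does not contain 222.97.255.152
  222.101.0.0/16 (222.101.0.0 - 222.101.255.255) does not contain 222.97.255.152
Longest matching prefix is /14 -> interface GigabitEthernet0/10.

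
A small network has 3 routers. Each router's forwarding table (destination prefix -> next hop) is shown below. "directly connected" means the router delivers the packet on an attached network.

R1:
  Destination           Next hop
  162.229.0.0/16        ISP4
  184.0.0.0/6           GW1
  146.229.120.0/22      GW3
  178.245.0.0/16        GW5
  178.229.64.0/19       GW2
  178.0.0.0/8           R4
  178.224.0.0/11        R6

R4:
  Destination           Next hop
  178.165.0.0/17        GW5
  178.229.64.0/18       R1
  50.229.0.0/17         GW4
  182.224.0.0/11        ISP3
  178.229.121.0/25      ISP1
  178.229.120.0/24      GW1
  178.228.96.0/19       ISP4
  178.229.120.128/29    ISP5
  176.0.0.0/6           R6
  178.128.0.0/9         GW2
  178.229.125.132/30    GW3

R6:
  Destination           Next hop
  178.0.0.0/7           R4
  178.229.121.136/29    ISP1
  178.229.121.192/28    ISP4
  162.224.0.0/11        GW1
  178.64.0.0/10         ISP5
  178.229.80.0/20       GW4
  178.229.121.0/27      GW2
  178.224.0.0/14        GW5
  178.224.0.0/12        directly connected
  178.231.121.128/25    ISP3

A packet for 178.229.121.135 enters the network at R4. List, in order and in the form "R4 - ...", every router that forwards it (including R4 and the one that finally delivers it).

At R4: longest match for 178.229.121.135 is 178.229.64.0/18 -> R1
At R1: longest match for 178.229.121.135 is 178.224.0.0/11 -> R6
At R6: longest match for 178.229.121.135 is 178.224.0.0/12 -> directly connected

R4 - R1 - R6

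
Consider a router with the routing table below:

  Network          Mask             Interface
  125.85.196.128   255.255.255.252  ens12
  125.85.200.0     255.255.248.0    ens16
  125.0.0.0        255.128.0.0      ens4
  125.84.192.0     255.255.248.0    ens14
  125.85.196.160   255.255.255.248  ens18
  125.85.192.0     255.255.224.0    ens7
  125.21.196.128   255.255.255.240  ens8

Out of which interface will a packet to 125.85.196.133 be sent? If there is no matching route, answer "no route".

Routes whose prefix contains 125.85.196.133:
  125.0.0.0/9 (125.0.0.0 - 125.127.255.255) -> ens4
  125.85.192.0/19 (125.85.192.0 - 125.85.223.255) -> ens7
More-specific entries that do NOT match:
  125.85.196.128/30 (125.85.196.128 - 125.85.196.131) does not contain 125.85.196.133
  125.85.196.160/29 (125.85.196.160 - 125.85.196.167) does not contain 125.85.196.133
  125.21.196.128/28 (125.21.196.128 - 125.21.196.143) does not contain 125.85.196.133
  125.85.200.0/21 (125.85.200.0 - 125.85.207.255) does not contain 125.85.196.133
  125.84.192.0/21 (125.84.192.0 - 125.84.199.255) does not contain 125.85.196.133
Longest matching prefix is /19 -> interface ens7.

ens7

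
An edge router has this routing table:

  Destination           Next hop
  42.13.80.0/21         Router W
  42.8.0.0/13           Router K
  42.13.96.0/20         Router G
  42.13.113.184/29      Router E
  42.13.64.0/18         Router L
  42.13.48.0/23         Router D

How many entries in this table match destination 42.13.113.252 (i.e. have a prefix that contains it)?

Prefixes containing 42.13.113.252:
  42.8.0.0/13 (42.8.0.0 - 42.15.255.255)
  42.13.64.0/18 (42.13.64.0 - 42.13.127.255)
Total matching entries: 2.

2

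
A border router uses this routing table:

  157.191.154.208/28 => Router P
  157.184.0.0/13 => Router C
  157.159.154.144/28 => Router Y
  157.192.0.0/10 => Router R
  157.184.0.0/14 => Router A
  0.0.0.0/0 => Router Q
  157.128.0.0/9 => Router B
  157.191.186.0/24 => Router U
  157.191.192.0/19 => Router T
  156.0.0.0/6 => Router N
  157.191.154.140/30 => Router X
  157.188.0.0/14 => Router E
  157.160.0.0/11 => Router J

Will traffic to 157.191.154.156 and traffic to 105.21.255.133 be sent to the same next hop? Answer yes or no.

157.191.154.156: longest match 157.188.0.0/14 -> Router E
105.21.255.133: longest match 0.0.0.0/0 -> Router Q

no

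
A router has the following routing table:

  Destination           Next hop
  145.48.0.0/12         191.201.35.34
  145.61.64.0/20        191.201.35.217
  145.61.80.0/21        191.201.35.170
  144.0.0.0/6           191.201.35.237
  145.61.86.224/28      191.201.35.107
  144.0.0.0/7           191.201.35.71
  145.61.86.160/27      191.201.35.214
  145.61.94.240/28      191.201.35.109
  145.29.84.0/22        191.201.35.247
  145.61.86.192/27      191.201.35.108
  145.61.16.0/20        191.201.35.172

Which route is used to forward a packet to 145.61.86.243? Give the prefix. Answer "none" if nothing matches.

145.61.80.0/21

Entries matching 145.61.86.243:
  144.0.0.0/6 (144.0.0.0 - 147.255.255.255)
  144.0.0.0/7 (144.0.0.0 - 145.255.255.255)
  145.48.0.0/12 (145.48.0.0 - 145.63.255.255)
  145.61.80.0/21 (145.61.80.0 - 145.61.87.255)
Most specific is 145.61.80.0/21.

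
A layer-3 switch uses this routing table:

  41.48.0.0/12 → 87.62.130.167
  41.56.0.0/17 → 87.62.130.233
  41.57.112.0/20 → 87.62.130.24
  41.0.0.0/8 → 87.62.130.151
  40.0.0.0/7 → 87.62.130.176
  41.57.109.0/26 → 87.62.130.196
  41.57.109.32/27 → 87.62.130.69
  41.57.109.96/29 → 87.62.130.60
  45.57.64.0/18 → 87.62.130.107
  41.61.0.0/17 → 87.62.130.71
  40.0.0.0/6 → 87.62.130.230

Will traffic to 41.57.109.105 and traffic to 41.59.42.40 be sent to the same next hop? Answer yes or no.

yes

41.57.109.105: longest match 41.48.0.0/12 -> 87.62.130.167
41.59.42.40: longest match 41.48.0.0/12 -> 87.62.130.167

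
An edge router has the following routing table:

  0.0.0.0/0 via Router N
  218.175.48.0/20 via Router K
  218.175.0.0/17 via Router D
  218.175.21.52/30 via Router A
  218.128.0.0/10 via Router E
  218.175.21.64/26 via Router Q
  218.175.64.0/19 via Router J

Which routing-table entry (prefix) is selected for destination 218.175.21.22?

218.175.0.0/17

Entries matching 218.175.21.22:
  0.0.0.0/0 (default, matches everything)
  218.128.0.0/10 (218.128.0.0 - 218.191.255.255)
  218.175.0.0/17 (218.175.0.0 - 218.175.127.255)
Most specific is 218.175.0.0/17.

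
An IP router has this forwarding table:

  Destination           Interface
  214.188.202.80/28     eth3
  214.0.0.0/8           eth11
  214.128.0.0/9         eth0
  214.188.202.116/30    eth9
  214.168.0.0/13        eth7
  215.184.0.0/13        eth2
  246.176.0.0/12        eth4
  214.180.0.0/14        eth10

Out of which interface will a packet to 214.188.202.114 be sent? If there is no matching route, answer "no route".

Routes whose prefix contains 214.188.202.114:
  214.0.0.0/8 (214.0.0.0 - 214.255.255.255) -> eth11
  214.128.0.0/9 (214.128.0.0 - 214.255.255.255) -> eth0
More-specific entries that do NOT match:
  214.188.202.116/30 (214.188.202.116 - 214.188.202.119) does not contain 214.188.202.114
  214.188.202.80/28 (214.188.202.80 - 214.188.202.95) does not contain 214.188.202.114
  214.180.0.0/14 (214.180.0.0 - 214.183.255.255) does not contain 214.188.202.114
  214.168.0.0/13 (214.168.0.0 - 214.175.255.255) does not contain 214.188.202.114
  215.184.0.0/13 (215.184.0.0 - 215.191.255.255) does not contain 214.188.202.114
  246.176.0.0/12 (246.176.0.0 - 246.191.255.255) does not contain 214.188.202.114
Longest matching prefix is /9 -> interface eth0.

eth0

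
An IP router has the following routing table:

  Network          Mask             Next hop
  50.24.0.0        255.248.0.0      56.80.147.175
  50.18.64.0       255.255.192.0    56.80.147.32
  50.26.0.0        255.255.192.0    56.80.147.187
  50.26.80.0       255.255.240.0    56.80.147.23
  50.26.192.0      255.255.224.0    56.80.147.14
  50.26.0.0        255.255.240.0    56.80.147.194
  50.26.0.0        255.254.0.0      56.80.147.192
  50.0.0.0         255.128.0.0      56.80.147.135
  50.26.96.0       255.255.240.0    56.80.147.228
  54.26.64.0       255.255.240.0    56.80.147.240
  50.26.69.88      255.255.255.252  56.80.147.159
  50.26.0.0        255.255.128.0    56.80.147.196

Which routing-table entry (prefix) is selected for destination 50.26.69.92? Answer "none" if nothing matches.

Entries matching 50.26.69.92:
  50.0.0.0/9 (50.0.0.0 - 50.127.255.255)
  50.24.0.0/13 (50.24.0.0 - 50.31.255.255)
  50.26.0.0/15 (50.26.0.0 - 50.27.255.255)
  50.26.0.0/17 (50.26.0.0 - 50.26.127.255)
Most specific is 50.26.0.0/17.

50.26.0.0/17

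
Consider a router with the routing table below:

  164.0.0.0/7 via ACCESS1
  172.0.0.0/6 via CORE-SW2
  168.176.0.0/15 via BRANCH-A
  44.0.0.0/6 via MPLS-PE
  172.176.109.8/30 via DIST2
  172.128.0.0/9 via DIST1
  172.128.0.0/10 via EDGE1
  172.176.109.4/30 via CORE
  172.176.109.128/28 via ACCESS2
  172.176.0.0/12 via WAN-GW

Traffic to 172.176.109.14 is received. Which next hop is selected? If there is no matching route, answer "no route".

Routes whose prefix contains 172.176.109.14:
  172.0.0.0/6 (172.0.0.0 - 175.255.255.255) -> CORE-SW2
  172.128.0.0/9 (172.128.0.0 - 172.255.255.255) -> DIST1
  172.128.0.0/10 (172.128.0.0 - 172.191.255.255) -> EDGE1
  172.176.0.0/12 (172.176.0.0 - 172.191.255.255) -> WAN-GW
More-specific entries that do NOT match:
  172.176.109.8/30 (172.176.109.8 - 172.176.109.11) does not contain 172.176.109.14
  172.176.109.4/30 (172.176.109.4 - 172.176.109.7) does not contain 172.176.109.14
  172.176.109.128/28 (172.176.109.128 - 172.176.109.143) does not contain 172.176.109.14
  168.176.0.0/15 (168.176.0.0 - 168.177.255.255) does not contain 172.176.109.14
Longest matching prefix is /12 -> next hop WAN-GW.

WAN-GW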